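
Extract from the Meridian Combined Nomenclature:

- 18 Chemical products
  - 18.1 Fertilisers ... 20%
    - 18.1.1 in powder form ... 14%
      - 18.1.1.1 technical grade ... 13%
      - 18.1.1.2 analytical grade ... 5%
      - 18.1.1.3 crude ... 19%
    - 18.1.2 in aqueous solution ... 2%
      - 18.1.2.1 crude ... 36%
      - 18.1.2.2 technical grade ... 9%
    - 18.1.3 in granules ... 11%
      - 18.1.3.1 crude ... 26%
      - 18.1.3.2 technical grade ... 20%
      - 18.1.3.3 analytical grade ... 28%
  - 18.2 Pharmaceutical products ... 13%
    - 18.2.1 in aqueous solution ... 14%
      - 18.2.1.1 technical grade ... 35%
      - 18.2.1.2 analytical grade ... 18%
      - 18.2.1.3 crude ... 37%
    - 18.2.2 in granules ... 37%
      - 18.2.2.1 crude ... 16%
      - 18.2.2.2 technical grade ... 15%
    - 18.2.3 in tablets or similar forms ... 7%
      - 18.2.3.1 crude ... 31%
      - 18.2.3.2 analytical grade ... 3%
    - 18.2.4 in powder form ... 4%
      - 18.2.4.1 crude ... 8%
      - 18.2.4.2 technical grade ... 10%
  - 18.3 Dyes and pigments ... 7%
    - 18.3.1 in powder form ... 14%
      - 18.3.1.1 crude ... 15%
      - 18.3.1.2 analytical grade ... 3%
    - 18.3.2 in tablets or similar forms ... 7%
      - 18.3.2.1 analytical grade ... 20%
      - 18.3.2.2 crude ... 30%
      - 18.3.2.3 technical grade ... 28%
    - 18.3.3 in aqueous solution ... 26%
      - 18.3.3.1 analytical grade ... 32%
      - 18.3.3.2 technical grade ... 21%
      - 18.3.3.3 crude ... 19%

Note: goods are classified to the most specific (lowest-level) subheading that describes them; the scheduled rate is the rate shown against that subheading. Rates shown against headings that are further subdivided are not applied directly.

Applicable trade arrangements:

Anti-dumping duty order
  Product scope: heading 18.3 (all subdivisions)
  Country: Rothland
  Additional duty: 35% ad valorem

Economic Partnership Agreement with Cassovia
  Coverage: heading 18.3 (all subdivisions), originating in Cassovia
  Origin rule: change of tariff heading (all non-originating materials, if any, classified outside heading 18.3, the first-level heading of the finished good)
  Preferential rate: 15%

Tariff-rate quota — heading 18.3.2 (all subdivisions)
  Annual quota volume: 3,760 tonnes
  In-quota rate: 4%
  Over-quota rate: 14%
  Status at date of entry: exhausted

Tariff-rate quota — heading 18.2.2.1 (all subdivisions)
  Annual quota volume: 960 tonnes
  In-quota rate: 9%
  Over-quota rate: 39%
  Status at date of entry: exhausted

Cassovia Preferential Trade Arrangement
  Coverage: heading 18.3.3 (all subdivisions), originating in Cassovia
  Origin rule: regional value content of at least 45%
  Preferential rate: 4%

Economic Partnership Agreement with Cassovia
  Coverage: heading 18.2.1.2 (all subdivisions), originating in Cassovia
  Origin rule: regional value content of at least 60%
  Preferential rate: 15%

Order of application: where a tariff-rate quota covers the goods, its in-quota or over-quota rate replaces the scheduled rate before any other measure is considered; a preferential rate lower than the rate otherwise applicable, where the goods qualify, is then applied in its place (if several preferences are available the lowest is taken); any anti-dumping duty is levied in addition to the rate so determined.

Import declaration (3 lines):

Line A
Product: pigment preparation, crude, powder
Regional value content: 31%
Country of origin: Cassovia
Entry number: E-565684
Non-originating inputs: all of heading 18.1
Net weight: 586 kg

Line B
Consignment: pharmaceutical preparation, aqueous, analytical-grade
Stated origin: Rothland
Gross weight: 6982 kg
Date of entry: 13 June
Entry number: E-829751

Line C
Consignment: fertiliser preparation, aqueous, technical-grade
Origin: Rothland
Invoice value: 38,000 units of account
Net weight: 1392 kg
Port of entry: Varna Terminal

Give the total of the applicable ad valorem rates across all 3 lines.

42%

Line A: pigment → 18.3; powder → 18.3.1; crude → 18.3.1.1. Scheduled 15%. Cassovia agreement on 18.3: CTH met → 15% available; Cassovia agreement on 18.3.3: 18.3.1.1 not covered; Cassovia agreement on 18.2.1.2: 18.3.1.1 not covered; preference 15% not lower than 15% → no reduction. → 15%.
Line B: pharmaceutical → 18.2; aqueous → 18.2.1; analytical-grade → 18.2.1.2. Scheduled 18%. No special measure applies. → 18%.
Line C: fertiliser → 18.1; aqueous → 18.1.2; technical-grade → 18.1.2.2. Scheduled 9%. No special measure applies. → 9%.
Sum: 15% + 18% + 9% = 42%.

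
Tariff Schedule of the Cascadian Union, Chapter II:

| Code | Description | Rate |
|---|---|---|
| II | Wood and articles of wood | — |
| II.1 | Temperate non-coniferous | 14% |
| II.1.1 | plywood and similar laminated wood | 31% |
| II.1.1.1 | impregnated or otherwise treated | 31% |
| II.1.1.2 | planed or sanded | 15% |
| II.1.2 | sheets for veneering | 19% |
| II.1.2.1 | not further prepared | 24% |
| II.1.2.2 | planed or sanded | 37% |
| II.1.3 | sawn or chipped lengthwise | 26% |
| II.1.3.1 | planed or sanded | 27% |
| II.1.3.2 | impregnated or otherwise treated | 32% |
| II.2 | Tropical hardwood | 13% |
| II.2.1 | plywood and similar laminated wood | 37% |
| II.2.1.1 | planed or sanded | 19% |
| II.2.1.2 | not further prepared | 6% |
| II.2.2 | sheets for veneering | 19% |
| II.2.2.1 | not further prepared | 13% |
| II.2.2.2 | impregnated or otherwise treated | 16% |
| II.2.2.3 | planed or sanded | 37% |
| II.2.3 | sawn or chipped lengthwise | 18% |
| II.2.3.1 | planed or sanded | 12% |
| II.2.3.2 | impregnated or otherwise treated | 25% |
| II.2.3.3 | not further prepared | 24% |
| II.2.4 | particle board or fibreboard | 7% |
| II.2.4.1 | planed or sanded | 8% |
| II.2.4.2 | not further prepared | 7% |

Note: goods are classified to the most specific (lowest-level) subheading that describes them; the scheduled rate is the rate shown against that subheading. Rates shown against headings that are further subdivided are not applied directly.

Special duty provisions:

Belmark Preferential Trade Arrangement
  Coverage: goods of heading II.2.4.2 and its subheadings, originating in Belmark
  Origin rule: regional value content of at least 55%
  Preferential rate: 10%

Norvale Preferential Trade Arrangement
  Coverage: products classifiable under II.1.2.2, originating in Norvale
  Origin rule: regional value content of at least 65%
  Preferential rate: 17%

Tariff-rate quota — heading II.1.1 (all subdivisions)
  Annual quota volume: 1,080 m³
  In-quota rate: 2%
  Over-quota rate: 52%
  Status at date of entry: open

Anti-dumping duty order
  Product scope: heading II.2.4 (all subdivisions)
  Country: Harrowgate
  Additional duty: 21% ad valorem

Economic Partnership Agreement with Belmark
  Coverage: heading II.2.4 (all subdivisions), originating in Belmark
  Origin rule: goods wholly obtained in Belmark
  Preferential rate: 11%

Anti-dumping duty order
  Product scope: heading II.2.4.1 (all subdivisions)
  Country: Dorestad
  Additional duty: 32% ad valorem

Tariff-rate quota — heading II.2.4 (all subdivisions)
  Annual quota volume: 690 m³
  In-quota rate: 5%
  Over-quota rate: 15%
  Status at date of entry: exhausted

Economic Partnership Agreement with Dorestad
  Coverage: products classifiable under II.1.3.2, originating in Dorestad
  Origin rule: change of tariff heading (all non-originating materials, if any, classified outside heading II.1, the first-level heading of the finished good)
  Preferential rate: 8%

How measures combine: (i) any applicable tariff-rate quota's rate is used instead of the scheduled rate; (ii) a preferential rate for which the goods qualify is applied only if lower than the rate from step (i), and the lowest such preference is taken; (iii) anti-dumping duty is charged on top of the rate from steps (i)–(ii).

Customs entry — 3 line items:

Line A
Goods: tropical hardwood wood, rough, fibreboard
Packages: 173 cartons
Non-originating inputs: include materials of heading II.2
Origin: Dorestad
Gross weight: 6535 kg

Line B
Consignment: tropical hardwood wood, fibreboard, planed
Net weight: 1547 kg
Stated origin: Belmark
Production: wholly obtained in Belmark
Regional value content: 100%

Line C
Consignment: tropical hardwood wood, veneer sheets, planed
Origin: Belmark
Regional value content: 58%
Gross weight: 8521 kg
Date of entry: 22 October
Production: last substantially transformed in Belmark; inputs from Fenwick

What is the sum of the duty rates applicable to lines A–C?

Line A: tropical hardwood → II.2; fibreboard → II.2.4; rough → II.2.4.2. Scheduled 7%. quota on II.2.4 exhausted → over-quota 15%; Dorestad agreement on II.1.3.2: II.2.4.2 not covered. → 15%.
Line B: tropical hardwood → II.2; fibreboard → II.2.4; planed → II.2.4.1. Scheduled 8%. quota on II.2.4 exhausted → over-quota 15%; Belmark agreement on II.2.4.2: II.2.4.1 not covered; Belmark agreement on II.2.4: wholly obtained → 11% available; preferential 11%. → 11%.
Line C: tropical hardwood → II.2; veneer sheets → II.2.2; planed → II.2.2.3. Scheduled 37%. Belmark agreement on II.2.4.2: II.2.2.3 not covered; Belmark agreement on II.2.4: II.2.2.3 not covered. → 37%.
Sum: 15% + 11% + 37% = 63%.

63%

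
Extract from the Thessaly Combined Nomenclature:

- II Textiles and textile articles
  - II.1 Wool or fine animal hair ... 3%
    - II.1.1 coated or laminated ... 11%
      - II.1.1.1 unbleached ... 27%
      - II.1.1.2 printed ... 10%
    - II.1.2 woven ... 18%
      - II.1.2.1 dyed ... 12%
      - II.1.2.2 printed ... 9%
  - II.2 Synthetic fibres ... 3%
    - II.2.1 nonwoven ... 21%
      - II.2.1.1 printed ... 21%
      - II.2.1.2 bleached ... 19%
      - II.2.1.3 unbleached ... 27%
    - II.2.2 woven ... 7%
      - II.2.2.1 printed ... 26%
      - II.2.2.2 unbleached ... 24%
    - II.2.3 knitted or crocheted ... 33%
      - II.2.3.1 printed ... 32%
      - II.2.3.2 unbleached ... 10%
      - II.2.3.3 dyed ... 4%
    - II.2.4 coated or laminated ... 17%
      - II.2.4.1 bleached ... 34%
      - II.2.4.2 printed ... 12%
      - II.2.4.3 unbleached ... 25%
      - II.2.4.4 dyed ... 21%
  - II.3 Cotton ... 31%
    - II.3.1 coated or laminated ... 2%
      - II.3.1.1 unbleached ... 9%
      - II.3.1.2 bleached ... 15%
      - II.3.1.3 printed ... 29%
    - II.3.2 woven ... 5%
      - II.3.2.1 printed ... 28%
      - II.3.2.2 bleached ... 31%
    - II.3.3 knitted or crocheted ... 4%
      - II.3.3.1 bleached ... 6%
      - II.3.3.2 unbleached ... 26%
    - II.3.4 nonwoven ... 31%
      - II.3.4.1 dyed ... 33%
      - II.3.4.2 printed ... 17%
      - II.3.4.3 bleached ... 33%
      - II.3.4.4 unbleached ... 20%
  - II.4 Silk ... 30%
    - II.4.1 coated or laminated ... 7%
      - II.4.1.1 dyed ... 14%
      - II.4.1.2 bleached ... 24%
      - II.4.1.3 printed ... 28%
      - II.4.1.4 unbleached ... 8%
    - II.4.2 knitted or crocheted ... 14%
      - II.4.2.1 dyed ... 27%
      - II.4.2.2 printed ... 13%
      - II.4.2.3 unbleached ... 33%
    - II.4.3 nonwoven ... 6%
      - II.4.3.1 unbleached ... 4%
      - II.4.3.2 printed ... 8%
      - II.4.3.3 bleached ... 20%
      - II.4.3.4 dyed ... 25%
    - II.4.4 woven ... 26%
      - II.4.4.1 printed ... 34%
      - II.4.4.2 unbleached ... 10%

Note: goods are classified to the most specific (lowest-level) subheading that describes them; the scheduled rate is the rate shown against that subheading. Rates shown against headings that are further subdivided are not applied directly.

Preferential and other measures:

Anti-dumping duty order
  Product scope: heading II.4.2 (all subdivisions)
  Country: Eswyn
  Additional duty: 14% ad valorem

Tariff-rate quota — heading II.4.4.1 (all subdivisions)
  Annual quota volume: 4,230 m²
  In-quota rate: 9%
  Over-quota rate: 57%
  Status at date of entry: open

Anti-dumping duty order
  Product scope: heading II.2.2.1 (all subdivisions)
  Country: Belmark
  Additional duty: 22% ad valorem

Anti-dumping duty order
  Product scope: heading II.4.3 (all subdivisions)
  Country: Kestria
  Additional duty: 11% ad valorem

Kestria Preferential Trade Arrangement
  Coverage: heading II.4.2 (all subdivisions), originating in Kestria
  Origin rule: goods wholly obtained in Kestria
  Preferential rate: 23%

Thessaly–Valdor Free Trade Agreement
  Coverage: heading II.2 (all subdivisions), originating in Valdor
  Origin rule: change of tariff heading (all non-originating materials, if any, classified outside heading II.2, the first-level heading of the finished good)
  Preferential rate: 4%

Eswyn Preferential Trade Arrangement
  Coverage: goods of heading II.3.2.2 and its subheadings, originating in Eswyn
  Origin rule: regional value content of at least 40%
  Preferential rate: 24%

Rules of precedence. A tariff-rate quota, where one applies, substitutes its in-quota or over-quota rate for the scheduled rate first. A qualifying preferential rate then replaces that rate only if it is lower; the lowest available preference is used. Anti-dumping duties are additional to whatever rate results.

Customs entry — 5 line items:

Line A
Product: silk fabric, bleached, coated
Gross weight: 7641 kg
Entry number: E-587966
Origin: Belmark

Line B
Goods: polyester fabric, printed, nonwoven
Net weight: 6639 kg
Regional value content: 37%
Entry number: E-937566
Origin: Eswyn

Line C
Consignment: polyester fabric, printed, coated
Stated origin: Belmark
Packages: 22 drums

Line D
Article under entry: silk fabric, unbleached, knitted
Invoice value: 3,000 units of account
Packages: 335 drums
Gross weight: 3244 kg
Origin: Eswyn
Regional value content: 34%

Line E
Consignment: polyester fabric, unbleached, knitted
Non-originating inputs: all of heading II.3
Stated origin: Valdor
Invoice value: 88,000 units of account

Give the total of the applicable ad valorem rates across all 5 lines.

108%

Line A: silk → II.4; coated → II.4.1; bleached → II.4.1.2. Scheduled 24%. No special measure applies. → 24%.
Line B: polyester → II.2; nonwoven → II.2.1; printed → II.2.1.1. Scheduled 21%. Eswyn agreement on II.3.2.2: II.2.1.1 not covered. → 21%.
Line C: polyester → II.2; coated → II.2.4; printed → II.2.4.2. Scheduled 12%. No special measure applies. → 12%.
Line D: silk → II.4; knitted → II.4.2; unbleached → II.4.2.3. Scheduled 33%. Eswyn agreement on II.3.2.2: II.4.2.3 not covered; anti-dumping (Eswyn, II.4.2): +14%; total 33% + 14% = 47%. → 47%.
Line E: polyester → II.2; knitted → II.2.3; unbleached → II.2.3.2. Scheduled 10%. Valdor agreement on II.2: CTH met → 4% available; preferential 4%. → 4%.
Sum: 24% + 21% + 12% + 47% + 4% = 108%.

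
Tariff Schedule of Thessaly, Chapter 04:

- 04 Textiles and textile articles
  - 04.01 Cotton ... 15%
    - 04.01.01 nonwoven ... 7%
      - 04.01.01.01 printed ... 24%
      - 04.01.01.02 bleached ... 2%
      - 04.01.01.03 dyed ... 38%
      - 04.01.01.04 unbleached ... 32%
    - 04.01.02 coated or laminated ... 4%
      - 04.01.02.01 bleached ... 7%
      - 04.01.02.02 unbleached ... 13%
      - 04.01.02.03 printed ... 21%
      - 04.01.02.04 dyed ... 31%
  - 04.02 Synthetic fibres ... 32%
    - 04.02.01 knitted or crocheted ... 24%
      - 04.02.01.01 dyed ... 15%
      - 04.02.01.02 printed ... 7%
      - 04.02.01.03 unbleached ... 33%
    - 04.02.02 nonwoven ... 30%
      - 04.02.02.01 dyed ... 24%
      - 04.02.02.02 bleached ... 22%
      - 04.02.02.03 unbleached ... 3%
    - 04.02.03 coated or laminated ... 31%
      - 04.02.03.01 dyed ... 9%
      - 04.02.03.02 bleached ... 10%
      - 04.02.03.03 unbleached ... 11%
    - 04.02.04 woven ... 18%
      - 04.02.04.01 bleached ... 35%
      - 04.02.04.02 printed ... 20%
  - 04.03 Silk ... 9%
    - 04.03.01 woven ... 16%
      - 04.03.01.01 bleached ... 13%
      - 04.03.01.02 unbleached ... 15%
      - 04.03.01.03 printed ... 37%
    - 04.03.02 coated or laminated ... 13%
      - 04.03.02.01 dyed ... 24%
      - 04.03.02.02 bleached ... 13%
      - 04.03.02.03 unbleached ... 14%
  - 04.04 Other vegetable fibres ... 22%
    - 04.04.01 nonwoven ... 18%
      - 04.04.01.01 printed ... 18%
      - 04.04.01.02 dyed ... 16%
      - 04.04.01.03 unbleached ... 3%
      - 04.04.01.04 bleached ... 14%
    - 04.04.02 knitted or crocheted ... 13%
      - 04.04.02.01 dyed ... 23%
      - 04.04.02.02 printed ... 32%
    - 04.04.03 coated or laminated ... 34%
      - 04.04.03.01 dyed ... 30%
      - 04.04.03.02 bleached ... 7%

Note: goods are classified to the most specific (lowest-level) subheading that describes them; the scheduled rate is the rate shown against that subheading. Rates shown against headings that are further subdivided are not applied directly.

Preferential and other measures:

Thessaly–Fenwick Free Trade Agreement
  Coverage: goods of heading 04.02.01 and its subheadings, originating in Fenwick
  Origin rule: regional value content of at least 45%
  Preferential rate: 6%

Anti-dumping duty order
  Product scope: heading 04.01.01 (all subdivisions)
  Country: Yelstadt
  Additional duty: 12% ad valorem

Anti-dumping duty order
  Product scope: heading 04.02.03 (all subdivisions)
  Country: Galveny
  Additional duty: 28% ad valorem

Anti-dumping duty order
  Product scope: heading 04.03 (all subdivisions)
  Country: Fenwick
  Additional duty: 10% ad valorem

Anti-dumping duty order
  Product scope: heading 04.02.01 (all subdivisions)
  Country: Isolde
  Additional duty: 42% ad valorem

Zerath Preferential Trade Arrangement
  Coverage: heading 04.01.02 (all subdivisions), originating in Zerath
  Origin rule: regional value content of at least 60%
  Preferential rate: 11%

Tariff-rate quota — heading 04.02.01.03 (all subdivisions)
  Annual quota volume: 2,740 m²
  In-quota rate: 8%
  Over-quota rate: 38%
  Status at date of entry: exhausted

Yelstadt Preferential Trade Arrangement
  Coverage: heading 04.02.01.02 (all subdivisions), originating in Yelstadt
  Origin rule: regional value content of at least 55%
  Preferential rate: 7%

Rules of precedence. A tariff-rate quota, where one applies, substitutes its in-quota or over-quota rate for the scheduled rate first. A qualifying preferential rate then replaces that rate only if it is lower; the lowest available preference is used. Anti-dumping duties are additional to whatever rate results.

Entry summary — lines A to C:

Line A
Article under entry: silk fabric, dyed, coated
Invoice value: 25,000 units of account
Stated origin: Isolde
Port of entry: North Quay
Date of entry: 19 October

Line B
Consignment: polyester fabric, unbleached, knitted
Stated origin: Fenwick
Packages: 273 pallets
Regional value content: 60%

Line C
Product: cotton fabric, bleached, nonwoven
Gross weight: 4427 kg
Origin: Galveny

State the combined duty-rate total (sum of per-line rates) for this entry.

Line A: silk → 04.03; coated → 04.03.02; dyed → 04.03.02.01. Scheduled 24%. No special measure applies. → 24%.
Line B: polyester → 04.02; knitted → 04.02.01; unbleached → 04.02.01.03. Scheduled 33%. quota on 04.02.01.03 exhausted → over-quota 38%; Fenwick agreement on 04.02.01: RVC ≥ 45% → 6% available; preferential 6%. → 6%.
Line C: cotton → 04.01; nonwoven → 04.01.01; bleached → 04.01.01.02. Scheduled 2%. No special measure applies. → 2%.
Sum: 24% + 6% + 2% = 32%.

32%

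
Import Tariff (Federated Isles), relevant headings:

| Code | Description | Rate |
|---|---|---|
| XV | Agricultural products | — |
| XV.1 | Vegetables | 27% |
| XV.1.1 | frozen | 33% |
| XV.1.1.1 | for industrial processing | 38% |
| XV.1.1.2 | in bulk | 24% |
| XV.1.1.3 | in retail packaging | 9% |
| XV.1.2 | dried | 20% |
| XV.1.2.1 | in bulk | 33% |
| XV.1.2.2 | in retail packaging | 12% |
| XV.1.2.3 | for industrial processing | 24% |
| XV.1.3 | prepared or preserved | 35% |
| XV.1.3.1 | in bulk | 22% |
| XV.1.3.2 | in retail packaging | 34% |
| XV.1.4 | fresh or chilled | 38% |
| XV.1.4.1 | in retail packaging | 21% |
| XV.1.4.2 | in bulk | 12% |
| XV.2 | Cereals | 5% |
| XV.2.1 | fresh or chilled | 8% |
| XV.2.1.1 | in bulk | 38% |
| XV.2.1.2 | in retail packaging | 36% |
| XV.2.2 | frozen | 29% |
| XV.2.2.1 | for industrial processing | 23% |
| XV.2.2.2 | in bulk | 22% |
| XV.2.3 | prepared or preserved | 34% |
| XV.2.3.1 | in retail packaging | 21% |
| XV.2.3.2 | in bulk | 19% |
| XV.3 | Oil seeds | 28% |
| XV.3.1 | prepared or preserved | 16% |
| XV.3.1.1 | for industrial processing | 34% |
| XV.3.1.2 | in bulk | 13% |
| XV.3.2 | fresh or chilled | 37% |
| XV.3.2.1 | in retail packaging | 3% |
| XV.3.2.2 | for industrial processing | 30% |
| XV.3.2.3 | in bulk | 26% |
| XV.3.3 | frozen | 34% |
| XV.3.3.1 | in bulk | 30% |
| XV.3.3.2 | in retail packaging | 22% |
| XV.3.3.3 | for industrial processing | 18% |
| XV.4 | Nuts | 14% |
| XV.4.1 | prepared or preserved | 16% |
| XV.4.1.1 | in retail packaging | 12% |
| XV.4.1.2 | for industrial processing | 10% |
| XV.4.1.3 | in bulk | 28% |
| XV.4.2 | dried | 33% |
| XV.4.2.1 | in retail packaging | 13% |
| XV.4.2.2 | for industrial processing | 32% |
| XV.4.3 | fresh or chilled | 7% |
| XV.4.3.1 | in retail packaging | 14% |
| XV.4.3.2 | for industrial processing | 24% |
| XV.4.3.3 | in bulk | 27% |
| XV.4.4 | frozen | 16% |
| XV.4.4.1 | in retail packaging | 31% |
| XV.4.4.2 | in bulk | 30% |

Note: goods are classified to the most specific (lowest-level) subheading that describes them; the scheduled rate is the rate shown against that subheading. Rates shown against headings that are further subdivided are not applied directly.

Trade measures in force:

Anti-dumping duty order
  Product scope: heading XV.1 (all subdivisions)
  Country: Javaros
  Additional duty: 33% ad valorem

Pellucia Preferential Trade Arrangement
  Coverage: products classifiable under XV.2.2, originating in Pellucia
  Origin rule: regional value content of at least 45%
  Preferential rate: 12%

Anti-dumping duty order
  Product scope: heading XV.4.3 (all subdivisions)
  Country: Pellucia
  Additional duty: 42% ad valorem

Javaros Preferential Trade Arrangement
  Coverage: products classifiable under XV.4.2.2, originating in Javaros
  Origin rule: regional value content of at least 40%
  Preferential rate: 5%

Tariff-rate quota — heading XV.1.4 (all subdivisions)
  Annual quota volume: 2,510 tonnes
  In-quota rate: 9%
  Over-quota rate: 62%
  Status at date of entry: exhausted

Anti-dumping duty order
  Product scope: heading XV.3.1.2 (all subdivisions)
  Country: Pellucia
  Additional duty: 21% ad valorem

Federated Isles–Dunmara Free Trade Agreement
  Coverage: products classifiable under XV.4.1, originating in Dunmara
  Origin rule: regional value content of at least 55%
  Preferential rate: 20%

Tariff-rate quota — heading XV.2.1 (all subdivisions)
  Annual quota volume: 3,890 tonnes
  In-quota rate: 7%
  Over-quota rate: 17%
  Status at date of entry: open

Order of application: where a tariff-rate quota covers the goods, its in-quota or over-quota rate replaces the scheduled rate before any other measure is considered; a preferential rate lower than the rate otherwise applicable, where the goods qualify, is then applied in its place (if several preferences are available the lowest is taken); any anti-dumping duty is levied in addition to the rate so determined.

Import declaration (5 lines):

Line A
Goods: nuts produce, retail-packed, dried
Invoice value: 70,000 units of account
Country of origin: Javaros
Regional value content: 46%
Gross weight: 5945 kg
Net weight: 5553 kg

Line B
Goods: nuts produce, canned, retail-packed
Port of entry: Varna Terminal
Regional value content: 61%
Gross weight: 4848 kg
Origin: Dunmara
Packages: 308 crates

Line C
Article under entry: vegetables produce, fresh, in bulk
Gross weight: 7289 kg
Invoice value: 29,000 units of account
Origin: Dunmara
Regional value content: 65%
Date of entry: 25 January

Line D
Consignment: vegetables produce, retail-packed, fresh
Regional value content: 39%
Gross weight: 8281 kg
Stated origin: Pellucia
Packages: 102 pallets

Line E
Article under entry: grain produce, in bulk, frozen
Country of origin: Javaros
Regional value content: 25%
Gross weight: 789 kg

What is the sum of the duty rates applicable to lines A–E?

Line A: nuts → XV.4; dried → XV.4.2; retail-packed → XV.4.2.1. Scheduled 13%. Javaros agreement on XV.4.2.2: XV.4.2.1 not covered. → 13%.
Line B: nuts → XV.4; canned → XV.4.1; retail-packed → XV.4.1.1. Scheduled 12%. Dunmara agreement on XV.4.1: RVC ≥ 55% → 20% available; preference 20% not lower than 12% → no reduction. → 12%.
Line C: vegetables → XV.1; fresh → XV.1.4; in bulk → XV.1.4.2. Scheduled 12%. quota on XV.1.4 exhausted → over-quota 62%; Dunmara agreement on XV.4.1: XV.1.4.2 not covered. → 62%.
Line D: vegetables → XV.1; fresh → XV.1.4; retail-packed → XV.1.4.1. Scheduled 21%. quota on XV.1.4 exhausted → over-quota 62%; Pellucia agreement on XV.2.2: XV.1.4.1 not covered. → 62%.
Line E: grain → XV.2; frozen → XV.2.2; in bulk → XV.2.2.2. Scheduled 22%. Javaros agreement on XV.4.2.2: XV.2.2.2 not covered. → 22%.
Sum: 13% + 12% + 62% + 62% + 22% = 171%.

171%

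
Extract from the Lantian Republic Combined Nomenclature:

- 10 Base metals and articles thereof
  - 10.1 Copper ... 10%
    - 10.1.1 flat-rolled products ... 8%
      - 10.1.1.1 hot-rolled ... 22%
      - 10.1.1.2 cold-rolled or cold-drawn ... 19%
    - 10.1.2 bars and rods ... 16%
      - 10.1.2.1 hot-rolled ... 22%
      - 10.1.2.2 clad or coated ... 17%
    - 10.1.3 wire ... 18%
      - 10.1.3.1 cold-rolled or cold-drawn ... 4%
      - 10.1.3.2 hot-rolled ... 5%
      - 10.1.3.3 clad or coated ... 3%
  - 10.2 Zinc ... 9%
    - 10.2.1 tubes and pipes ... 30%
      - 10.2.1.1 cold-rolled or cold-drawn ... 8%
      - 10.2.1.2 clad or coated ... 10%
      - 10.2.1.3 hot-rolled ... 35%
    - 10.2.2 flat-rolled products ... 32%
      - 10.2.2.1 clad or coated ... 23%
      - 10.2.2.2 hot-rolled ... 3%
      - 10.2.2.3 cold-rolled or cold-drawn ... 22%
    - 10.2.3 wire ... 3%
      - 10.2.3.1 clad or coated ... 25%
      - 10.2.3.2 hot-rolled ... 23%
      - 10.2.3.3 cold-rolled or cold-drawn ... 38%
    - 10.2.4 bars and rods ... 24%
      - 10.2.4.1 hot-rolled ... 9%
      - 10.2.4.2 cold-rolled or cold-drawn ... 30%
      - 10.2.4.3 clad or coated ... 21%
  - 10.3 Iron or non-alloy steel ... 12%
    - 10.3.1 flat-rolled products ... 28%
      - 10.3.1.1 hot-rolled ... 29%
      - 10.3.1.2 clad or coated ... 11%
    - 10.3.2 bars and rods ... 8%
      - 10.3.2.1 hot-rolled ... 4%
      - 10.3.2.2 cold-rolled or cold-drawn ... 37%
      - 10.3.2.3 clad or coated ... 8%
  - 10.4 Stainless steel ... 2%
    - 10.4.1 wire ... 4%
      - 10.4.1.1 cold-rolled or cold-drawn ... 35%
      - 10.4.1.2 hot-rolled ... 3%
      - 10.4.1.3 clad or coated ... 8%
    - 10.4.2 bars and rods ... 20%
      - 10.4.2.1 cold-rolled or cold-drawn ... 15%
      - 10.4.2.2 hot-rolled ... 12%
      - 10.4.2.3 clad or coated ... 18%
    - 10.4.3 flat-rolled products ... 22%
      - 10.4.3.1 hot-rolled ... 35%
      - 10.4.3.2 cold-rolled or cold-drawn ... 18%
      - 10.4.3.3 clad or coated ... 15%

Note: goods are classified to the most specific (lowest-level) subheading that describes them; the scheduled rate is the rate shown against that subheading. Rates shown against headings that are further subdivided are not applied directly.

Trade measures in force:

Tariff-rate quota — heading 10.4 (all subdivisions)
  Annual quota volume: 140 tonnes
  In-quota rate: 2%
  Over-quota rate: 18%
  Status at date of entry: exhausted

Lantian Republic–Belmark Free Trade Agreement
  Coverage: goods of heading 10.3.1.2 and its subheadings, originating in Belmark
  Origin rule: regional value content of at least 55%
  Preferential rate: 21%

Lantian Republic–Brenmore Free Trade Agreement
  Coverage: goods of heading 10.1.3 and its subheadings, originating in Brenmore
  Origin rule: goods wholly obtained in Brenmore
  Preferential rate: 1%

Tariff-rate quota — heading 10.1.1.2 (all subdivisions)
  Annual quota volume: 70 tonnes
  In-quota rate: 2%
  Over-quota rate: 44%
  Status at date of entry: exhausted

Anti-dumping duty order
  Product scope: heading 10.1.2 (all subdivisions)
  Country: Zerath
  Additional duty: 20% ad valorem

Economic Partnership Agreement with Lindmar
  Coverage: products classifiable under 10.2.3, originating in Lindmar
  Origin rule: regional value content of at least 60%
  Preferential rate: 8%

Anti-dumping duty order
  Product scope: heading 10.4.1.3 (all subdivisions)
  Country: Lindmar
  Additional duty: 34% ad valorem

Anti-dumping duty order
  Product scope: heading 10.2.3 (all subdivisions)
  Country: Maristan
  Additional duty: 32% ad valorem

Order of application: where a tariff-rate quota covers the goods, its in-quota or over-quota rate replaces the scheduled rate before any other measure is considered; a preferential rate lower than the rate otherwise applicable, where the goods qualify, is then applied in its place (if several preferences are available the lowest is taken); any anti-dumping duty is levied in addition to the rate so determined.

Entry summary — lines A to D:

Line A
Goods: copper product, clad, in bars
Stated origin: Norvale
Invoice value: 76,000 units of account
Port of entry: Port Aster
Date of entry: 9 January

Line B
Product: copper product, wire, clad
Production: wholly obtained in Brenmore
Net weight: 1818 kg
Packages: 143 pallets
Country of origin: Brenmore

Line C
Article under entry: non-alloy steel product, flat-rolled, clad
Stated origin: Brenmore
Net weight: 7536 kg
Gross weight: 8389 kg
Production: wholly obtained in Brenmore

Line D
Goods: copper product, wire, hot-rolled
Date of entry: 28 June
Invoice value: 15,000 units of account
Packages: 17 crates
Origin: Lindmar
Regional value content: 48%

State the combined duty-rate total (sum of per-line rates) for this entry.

Line A: copper → 10.1; in bars → 10.1.2; clad → 10.1.2.2. Scheduled 17%. No special measure applies. → 17%.
Line B: copper → 10.1; wire → 10.1.3; clad → 10.1.3.3. Scheduled 3%. Brenmore agreement on 10.1.3: wholly obtained → 1% available; preferential 1%. → 1%.
Line C: non-alloy steel → 10.3; flat-rolled → 10.3.1; clad → 10.3.1.2. Scheduled 11%. Brenmore agreement on 10.1.3: 10.3.1.2 not covered. → 11%.
Line D: copper → 10.1; wire → 10.1.3; hot-rolled → 10.1.3.2. Scheduled 5%. Lindmar agreement on 10.2.3: 10.1.3.2 not covered. → 5%.
Sum: 17% + 1% + 11% + 5% = 34%.

34%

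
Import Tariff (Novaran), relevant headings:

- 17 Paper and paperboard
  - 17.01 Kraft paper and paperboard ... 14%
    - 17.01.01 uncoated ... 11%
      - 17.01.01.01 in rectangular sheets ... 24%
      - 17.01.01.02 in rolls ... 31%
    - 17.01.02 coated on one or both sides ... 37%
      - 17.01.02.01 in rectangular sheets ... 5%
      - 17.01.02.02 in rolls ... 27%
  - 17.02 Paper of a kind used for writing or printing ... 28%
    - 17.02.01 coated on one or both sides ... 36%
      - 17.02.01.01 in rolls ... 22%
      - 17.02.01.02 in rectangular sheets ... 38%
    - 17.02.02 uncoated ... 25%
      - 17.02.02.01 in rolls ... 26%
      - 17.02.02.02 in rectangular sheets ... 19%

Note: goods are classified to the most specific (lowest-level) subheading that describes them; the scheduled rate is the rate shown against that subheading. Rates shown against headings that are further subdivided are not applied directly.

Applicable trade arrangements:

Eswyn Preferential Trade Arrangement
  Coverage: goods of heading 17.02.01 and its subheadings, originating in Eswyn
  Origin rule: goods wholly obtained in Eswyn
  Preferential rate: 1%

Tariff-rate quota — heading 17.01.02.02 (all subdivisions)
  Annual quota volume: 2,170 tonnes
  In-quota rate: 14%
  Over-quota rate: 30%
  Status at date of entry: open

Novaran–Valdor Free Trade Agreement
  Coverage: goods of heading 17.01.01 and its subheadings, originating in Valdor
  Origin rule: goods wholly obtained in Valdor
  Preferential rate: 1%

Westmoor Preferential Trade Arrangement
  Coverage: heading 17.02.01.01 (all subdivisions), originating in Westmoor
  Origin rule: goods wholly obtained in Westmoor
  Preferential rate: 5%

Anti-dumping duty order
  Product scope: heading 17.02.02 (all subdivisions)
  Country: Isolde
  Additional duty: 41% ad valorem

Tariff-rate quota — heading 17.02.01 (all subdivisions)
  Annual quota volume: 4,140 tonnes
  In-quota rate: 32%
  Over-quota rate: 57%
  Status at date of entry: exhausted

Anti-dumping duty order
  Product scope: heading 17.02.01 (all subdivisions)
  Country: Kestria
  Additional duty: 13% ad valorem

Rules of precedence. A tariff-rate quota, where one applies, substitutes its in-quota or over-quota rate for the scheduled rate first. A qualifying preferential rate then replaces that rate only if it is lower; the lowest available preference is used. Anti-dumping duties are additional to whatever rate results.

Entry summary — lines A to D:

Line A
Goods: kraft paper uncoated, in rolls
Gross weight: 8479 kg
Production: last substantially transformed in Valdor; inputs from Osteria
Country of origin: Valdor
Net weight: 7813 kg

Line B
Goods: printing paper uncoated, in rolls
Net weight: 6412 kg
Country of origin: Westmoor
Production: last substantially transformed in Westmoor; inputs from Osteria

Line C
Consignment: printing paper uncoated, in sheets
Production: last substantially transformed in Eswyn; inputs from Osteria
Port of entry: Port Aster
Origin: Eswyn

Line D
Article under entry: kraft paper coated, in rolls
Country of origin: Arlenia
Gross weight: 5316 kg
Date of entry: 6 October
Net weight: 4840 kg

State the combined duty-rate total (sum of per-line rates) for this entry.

Line A: kraft paper → 17.01; uncoated → 17.01.01; in rolls → 17.01.01.02. Scheduled 31%. Valdor agreement on 17.01.01: not wholly obtained. → 31%.
Line B: printing paper → 17.02; uncoated → 17.02.02; in rolls → 17.02.02.01. Scheduled 26%. Westmoor agreement on 17.02.01.01: 17.02.02.01 not covered. → 26%.
Line C: printing paper → 17.02; uncoated → 17.02.02; in sheets → 17.02.02.02. Scheduled 19%. Eswyn agreement on 17.02.01: 17.02.02.02 not covered. → 19%.
Line D: kraft paper → 17.01; coated → 17.01.02; in rolls → 17.01.02.02. Scheduled 27%. quota on 17.01.02.02 open → in-quota 14%. → 14%.
Sum: 31% + 26% + 19% + 14% = 90%.

90%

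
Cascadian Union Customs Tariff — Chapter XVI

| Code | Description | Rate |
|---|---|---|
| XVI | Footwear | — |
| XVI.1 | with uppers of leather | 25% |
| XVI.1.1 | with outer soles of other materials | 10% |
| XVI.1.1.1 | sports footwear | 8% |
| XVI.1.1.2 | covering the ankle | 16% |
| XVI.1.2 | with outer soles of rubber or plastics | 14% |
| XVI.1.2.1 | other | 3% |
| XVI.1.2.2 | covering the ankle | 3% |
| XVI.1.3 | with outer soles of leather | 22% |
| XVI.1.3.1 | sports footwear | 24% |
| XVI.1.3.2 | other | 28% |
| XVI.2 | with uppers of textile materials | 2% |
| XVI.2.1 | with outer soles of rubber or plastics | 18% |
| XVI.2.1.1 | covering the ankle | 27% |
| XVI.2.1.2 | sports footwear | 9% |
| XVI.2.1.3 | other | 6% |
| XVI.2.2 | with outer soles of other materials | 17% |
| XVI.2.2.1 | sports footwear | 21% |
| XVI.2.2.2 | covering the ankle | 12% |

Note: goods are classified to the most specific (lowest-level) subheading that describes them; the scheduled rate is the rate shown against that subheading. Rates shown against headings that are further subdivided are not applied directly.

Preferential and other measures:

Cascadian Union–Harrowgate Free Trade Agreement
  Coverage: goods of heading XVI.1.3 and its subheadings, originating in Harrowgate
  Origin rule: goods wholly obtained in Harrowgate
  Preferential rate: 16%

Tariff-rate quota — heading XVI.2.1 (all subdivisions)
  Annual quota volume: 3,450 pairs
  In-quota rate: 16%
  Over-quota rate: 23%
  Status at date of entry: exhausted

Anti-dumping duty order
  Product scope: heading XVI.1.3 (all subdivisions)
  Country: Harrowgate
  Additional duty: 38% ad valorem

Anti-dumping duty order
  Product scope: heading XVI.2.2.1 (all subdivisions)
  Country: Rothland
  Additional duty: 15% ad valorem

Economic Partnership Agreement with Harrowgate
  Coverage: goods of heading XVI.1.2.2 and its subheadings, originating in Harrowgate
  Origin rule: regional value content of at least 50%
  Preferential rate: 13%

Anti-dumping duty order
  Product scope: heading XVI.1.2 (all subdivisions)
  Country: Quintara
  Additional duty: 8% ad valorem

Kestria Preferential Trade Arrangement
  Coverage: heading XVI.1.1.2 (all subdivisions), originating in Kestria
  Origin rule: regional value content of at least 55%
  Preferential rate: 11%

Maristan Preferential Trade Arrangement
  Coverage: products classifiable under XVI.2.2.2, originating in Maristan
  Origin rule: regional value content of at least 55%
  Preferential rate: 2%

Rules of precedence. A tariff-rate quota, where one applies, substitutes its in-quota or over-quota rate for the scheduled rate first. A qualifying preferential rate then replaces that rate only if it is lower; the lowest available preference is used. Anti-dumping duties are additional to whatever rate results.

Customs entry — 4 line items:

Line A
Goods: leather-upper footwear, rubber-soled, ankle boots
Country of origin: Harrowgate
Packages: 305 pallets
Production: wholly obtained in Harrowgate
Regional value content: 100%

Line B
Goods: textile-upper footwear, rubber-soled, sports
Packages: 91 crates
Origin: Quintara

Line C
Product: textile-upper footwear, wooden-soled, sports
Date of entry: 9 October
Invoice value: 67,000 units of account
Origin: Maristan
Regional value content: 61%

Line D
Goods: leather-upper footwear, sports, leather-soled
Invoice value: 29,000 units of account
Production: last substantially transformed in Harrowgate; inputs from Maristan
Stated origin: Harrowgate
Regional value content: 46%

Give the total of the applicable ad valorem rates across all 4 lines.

109%

Line A: leather-upper → XVI.1; rubber-soled → XVI.1.2; ankle boots → XVI.1.2.2. Scheduled 3%. Harrowgate agreement on XVI.1.3: XVI.1.2.2 not covered; Harrowgate agreement on XVI.1.2.2: RVC ≥ 50% → 13% available; preference 13% not lower than 3% → no reduction. → 3%.
Line B: textile-upper → XVI.2; rubber-soled → XVI.2.1; sports → XVI.2.1.2. Scheduled 9%. quota on XVI.2.1 exhausted → over-quota 23%. → 23%.
Line C: textile-upper → XVI.2; wooden-soled → XVI.2.2; sports → XVI.2.2.1. Scheduled 21%. Maristan agreement on XVI.2.2.2: XVI.2.2.1 not covered. → 21%.
Line D: leather-upper → XVI.1; leather-soled → XVI.1.3; sports → XVI.1.3.1. Scheduled 24%. Harrowgate agreement on XVI.1.3: not wholly obtained; Harrowgate agreement on XVI.1.2.2: XVI.1.3.1 not covered; anti-dumping (Harrowgate, XVI.1.3): +38%; total 24% + 38% = 62%. → 62%.
Sum: 3% + 23% + 21% + 62% = 109%.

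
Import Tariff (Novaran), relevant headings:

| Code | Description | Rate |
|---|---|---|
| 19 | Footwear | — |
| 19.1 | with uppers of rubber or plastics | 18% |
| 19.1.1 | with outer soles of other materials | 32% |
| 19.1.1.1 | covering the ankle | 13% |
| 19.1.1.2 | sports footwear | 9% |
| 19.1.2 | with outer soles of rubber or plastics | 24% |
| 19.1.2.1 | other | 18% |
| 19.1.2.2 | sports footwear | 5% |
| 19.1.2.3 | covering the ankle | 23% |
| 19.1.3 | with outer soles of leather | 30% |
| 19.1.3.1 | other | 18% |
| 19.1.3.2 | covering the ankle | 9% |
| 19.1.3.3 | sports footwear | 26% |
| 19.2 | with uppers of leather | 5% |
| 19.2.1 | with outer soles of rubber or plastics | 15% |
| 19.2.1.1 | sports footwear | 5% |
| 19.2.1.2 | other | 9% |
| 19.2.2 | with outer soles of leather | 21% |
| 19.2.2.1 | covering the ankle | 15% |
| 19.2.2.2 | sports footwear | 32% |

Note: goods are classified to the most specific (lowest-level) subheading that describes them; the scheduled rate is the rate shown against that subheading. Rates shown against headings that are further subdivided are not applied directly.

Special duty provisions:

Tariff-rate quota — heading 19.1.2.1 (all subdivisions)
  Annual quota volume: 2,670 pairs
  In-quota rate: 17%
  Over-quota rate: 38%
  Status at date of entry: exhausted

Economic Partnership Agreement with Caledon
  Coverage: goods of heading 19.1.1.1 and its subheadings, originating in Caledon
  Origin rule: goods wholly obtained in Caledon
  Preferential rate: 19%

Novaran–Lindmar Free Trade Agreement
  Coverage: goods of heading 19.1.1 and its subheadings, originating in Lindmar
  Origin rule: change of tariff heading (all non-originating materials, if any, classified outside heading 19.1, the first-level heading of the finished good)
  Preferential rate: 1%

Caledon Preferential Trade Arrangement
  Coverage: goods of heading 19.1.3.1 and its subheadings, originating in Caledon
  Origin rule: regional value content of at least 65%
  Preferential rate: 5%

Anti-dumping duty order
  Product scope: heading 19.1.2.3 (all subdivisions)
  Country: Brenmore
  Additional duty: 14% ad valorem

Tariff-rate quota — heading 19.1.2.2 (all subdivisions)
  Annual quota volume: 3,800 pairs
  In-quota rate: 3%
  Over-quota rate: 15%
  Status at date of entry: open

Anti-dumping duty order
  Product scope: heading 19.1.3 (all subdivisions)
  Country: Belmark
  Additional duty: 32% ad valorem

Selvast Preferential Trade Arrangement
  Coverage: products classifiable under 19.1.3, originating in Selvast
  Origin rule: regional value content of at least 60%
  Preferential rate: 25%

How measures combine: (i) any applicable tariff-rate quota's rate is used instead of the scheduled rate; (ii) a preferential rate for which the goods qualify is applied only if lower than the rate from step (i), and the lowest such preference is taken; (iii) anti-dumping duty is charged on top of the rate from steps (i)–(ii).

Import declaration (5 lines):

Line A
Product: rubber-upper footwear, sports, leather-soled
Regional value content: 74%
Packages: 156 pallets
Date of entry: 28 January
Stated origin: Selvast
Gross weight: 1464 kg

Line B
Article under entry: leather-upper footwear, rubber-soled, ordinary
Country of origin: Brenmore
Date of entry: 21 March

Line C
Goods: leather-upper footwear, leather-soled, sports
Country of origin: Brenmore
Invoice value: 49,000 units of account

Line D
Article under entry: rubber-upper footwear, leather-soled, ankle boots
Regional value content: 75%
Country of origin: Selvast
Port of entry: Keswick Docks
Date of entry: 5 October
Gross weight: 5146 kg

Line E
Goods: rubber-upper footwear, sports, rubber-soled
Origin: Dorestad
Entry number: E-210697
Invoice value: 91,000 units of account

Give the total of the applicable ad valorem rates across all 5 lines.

Line A: rubber-upper → 19.1; leather-soled → 19.1.3; sports → 19.1.3.3. Scheduled 26%. Selvast agreement on 19.1.3: RVC ≥ 60% → 25% available; preferential 25%. → 25%.
Line B: leather-upper → 19.2; rubber-soled → 19.2.1; ordinary → 19.2.1.2. Scheduled 9%. No special measure applies. → 9%.
Line C: leather-upper → 19.2; leather-soled → 19.2.2; sports → 19.2.2.2. Scheduled 32%. No special measure applies. → 32%.
Line D: rubber-upper → 19.1; leather-soled → 19.1.3; ankle boots → 19.1.3.2. Scheduled 9%. Selvast agreement on 19.1.3: RVC ≥ 60% → 25% available; preference 25% not lower than 9% → no reduction. → 9%.
Line E: rubber-upper → 19.1; rubber-soled → 19.1.2; sports → 19.1.2.2. Scheduled 5%. quota on 19.1.2.2 open → in-quota 3%. → 3%.
Sum: 25% + 9% + 32% + 9% + 3% = 78%.

78%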